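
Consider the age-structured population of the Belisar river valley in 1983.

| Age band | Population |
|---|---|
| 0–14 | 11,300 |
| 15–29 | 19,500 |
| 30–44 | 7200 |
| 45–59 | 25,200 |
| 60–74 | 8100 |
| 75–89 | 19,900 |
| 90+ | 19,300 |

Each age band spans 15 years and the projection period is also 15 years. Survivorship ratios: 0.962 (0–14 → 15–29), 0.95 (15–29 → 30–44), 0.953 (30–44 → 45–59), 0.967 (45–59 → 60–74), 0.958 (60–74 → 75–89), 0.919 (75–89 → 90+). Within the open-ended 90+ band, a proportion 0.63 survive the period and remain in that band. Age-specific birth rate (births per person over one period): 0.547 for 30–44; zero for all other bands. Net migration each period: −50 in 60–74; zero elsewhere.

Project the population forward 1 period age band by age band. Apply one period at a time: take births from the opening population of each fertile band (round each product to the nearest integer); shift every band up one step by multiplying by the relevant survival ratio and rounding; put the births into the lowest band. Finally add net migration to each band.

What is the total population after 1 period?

102721

Period 1:
Births: 7200 * 0.547 = 3938
15–29: 11300 * 0.962 = 10871
30–44: 19500 * 0.95 = 18525
45–59: 7200 * 0.953 = 6862
60–74: 25200 * 0.967 = 24368
75–89: 8100 * 0.958 = 7760
90+: 19900 * 0.919 + 19300 * 0.63 = 18288 + 12159 = 30447
Net migration: 60–74 − 50 → 24318
Population now: 0–14=3938, 15–29=10871, 30–44=18525, 45–59=6862, 60–74=24318, 75–89=7760, 90+=30447
Total after period 1: 3938 + 10871 + 18525 + 6862 + 24318 + 7760 + 30447 = 102721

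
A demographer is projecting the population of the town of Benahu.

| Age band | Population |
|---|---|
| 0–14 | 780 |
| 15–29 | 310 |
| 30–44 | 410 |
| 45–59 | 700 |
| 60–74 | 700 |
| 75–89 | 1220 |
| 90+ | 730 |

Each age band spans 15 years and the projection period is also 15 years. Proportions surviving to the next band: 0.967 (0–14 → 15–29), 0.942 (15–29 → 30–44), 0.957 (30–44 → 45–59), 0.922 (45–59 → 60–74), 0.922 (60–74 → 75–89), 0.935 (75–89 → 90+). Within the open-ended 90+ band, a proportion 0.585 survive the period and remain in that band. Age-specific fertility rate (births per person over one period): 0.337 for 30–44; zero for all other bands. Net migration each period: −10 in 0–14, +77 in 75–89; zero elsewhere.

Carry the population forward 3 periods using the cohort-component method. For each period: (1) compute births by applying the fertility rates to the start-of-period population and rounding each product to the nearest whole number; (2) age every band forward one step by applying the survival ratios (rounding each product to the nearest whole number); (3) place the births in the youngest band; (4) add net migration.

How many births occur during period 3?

239

(Bands numbered youngest = 1 to oldest = 7.)
— Period 1 —
Births: 410 * 0.337 = 138
Band 2: 780 * 0.967 = 754
Band 3: 310 * 0.942 = 292
Band 4: 410 * 0.957 = 392
Band 5: 700 * 0.922 = 645
Band 6: 700 * 0.922 = 645
Band 7: 1220 * 0.935 + 730 * 0.585 = 1141 + 427 = 1568
Net migration: Band 1 − 10 → 128; Band 6 + 77 → 722
→ [128, 754, 292, 392, 645, 722, 1568]
— Period 2 —
Births: 292 * 0.337 = 98
Band 2: 128 * 0.967 = 124
Band 3: 754 * 0.942 = 710
Band 4: 292 * 0.957 = 279
Band 5: 392 * 0.922 = 361
Band 6: 645 * 0.922 = 595
Band 7: 722 * 0.935 + 1568 * 0.585 = 675 + 917 = 1592
Net migration: Band 1 − 10 → 88; Band 6 + 77 → 672
→ [88, 124, 710, 279, 361, 672, 1592]
— Period 3 —
Births: 710 * 0.337 = 239
Band 2: 88 * 0.967 = 85
Band 3: 124 * 0.942 = 117
Band 4: 710 * 0.957 = 679
Band 5: 279 * 0.922 = 257
Band 6: 361 * 0.922 = 333
Band 7: 672 * 0.935 + 1592 * 0.585 = 628 + 931 = 1559
Net migration: Band 1 − 10 → 229; Band 6 + 77 → 410
→ [229, 85, 117, 679, 257, 410, 1559]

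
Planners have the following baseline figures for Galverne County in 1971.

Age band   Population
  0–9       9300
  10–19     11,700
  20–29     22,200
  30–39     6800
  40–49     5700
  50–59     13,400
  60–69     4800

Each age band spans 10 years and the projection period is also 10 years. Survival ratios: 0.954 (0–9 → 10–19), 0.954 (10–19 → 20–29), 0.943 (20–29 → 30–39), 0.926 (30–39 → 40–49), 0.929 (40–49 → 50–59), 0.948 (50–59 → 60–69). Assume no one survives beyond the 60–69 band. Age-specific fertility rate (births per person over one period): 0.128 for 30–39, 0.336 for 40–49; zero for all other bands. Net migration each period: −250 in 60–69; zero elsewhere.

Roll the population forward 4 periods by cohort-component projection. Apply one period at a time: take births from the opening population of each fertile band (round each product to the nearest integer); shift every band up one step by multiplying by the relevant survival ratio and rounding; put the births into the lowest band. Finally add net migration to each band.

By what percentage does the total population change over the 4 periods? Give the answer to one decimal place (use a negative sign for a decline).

Numbering the groups 1..7 from youngest to oldest:
After projecting period 1:
Births: 6800 × 0.128 = 870  |  5700 × 0.336 = 1915 — total 2785
Group 2: 9300 × 0.954 = 8872
Group 3: 11700 × 0.954 = 11162
Group 4: 22200 × 0.943 = 20935
Group 5: 6800 × 0.926 = 6297
Group 6: 5700 × 0.929 = 5295
Group 7: 13400 × 0.948 = 12703
Net migration: Group 7 − 250 → 12453
Population now: 0–9=2785, 10–19=8872, 20–29=11162, 30–39=20935, 40–49=6297, 50–59=5295, 60–69=12453
After projecting period 2:
Births: 20935 × 0.128 = 2680  |  6297 × 0.336 = 2116 — total 4796
Group 2: 2785 × 0.954 = 2657
Group 3: 8872 × 0.954 = 8464
Group 4: 11162 × 0.943 = 10526
Group 5: 20935 × 0.926 = 19386
Group 6: 6297 × 0.929 = 5850
Group 7: 5295 × 0.948 = 5020
Net migration: Group 7 − 250 → 4770
Population now: 0–9=4796, 10–19=2657, 20–29=8464, 30–39=10526, 40–49=19386, 50–59=5850, 60–69=4770
After projecting period 3:
Births: 10526 × 0.128 = 1347  |  19386 × 0.336 = 6514 — total 7861
Group 2: 4796 × 0.954 = 4575
Group 3: 2657 × 0.954 = 2535
Group 4: 8464 × 0.943 = 7982
Group 5: 10526 × 0.926 = 9747
Group 6: 19386 × 0.929 = 18010
Group 7: 5850 × 0.948 = 5546
Net migration: Group 7 − 250 → 5296
Population now: 0–9=7861, 10–19=4575, 20–29=2535, 30–39=7982, 40–49=9747, 50–59=18010, 60–69=5296
After projecting period 4:
Births: 7982 × 0.128 = 1022  |  9747 × 0.336 = 3275 — total 4297
Group 2: 7861 × 0.954 = 7499
Group 3: 4575 × 0.954 = 4365
Group 4: 2535 × 0.943 = 2391
Group 5: 7982 × 0.926 = 7391
Group 6: 9747 × 0.929 = 9055
Group 7: 18010 × 0.948 = 17073
Net migration: Group 7 − 250 → 16823
Population now: 0–9=4297, 10–19=7499, 20–29=4365, 30–39=2391, 40–49=7391, 50–59=9055, 60–69=16823
Total: 73900 → 51821; change = -22079; percentage change = -29.9%

-29.9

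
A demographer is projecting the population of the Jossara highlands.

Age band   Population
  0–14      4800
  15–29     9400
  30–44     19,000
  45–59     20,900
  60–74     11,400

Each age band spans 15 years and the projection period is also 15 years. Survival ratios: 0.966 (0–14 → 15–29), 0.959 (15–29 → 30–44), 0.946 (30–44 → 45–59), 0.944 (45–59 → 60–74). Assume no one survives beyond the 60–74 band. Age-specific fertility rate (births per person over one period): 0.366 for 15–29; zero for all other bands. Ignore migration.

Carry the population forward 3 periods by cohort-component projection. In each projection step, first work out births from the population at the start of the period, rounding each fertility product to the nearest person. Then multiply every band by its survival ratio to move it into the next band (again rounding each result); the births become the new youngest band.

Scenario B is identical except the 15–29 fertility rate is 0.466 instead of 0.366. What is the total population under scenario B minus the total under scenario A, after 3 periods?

After projecting period 1:
Births: 9400 × 0.366 = 3440
15–29: 4800 × 0.966 = 4637
30–44: 9400 × 0.959 = 9015
45–59: 19000 × 0.946 = 17974
60–74: 20900 × 0.944 = 19730
End of period: [3440, 4637, 9015, 17974, 19730]
After projecting period 2:
Births: 4637 × 0.366 = 1697
15–29: 3440 × 0.966 = 3323
30–44: 4637 × 0.959 = 4447
45–59: 9015 × 0.946 = 8528
60–74: 17974 × 0.944 = 16967
End of period: [1697, 3323, 4447, 8528, 16967]
After projecting period 3:
Births: 3323 × 0.366 = 1216
15–29: 1697 × 0.966 = 1639
30–44: 3323 × 0.959 = 3187
45–59: 4447 × 0.946 = 4207
60–74: 8528 × 0.944 = 8050
End of period: [1216, 1639, 3187, 4207, 8050]
Scenario A total after 3 periods: 18299
Scenario B projection —
After projecting period 1:
Births: 9400 × 0.466 = 4380
15–29: 4800 × 0.966 = 4637
30–44: 9400 × 0.959 = 9015
45–59: 19000 × 0.946 = 17974
60–74: 20900 × 0.944 = 19730
End of period: [4380, 4637, 9015, 17974, 19730]
After projecting period 2:
Births: 4637 × 0.466 = 2161
15–29: 4380 × 0.966 = 4231
30–44: 4637 × 0.959 = 4447
45–59: 9015 × 0.946 = 8528
60–74: 17974 × 0.944 = 16967
End of period: [2161, 4231, 4447, 8528, 16967]
After projecting period 3:
Births: 4231 × 0.466 = 1972
15–29: 2161 × 0.966 = 2088
30–44: 4231 × 0.959 = 4058
45–59: 4447 × 0.946 = 4207
60–74: 8528 × 0.944 = 8050
End of period: [1972, 2088, 4058, 4207, 8050]
Scenario B total after 3 periods: 20375
Difference B − A = 20375 − 18299 = 2076

2076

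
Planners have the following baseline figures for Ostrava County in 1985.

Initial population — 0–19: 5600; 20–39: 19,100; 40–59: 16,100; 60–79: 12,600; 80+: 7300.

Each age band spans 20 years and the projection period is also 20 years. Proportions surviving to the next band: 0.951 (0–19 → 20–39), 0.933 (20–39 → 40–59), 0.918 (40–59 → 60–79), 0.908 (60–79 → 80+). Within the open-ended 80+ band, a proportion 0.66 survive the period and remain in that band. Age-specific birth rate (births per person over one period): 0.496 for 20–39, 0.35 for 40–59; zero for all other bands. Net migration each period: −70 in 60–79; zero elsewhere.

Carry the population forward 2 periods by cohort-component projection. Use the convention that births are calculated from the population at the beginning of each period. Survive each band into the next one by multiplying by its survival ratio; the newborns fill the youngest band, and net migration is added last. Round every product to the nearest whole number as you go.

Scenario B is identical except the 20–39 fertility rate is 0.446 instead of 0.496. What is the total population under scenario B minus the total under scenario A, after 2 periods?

Let band 1 be 0–19 through band 5 = 80+.
Period 1.
Births: 19100 * 0.496 = 9474 ; 16100 * 0.35 = 5635 → 15109
Band 2: 5600 * 0.951 = 5326
Band 3: 19100 * 0.933 = 17820
Band 4: 16100 * 0.918 = 14780
Band 5: 12600 * 0.908 + 7300 * 0.66 = 11441 + 4818 = 16259
Net migration: Band 4 − 70 → 14710
Population now: 0–19=15109, 20–39=5326, 40–59=17820, 60–79=14710, 80+=16259
Period 2.
Births: 5326 * 0.496 = 2642 ; 17820 * 0.35 = 6237 → 8879
Band 2: 15109 * 0.951 = 14369
Band 3: 5326 * 0.933 = 4969
Band 4: 17820 * 0.918 = 16359
Band 5: 14710 * 0.908 + 16259 * 0.66 = 13357 + 10731 = 24088
Net migration: Band 4 − 70 → 16289
Population now: 0–19=8879, 20–39=14369, 40–59=4969, 60–79=16289, 80+=24088
Scenario A total after 2 periods: 68594
Scenario B projection —
Period 1.
Births: 19100 * 0.446 = 8519 ; 16100 * 0.35 = 5635 → 14154
Band 2: 5600 * 0.951 = 5326
Band 3: 19100 * 0.933 = 17820
Band 4: 16100 * 0.918 = 14780
Band 5: 12600 * 0.908 + 7300 * 0.66 = 11441 + 4818 = 16259
Net migration: Band 4 − 70 → 14710
Population now: 0–19=14154, 20–39=5326, 40–59=17820, 60–79=14710, 80+=16259
Period 2.
Births: 5326 * 0.446 = 2375 ; 17820 * 0.35 = 6237 → 8612
Band 2: 14154 * 0.951 = 13460
Band 3: 5326 * 0.933 = 4969
Band 4: 17820 * 0.918 = 16359
Band 5: 14710 * 0.908 + 16259 * 0.66 = 13357 + 10731 = 24088
Net migration: Band 4 − 70 → 16289
Population now: 0–19=8612, 20–39=13460, 40–59=4969, 60–79=16289, 80+=24088
Scenario B total after 2 periods: 67418
Difference B − A = 67418 − 68594 = -1176

-1176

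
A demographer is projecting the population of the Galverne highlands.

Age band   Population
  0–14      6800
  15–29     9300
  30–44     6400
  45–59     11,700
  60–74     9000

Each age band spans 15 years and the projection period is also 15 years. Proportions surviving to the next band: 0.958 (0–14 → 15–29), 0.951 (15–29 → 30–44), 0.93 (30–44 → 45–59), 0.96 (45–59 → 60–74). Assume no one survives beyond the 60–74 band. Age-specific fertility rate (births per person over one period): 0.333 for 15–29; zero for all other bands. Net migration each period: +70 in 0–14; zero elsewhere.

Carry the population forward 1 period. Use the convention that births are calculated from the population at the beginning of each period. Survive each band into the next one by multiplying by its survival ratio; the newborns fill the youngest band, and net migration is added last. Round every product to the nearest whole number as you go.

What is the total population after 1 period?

35709

Let group 1 be 0–14 through group 5 = 60–74.
Period 1:
Births: 9300 * 0.333 = 3097
Group 2: 6800 * 0.958 = 6514
Group 3: 9300 * 0.951 = 8844
Group 4: 6400 * 0.93 = 5952
Group 5: 11700 * 0.96 = 11232
Net migration: Group 1 + 70 → 3167
→ [3167, 6514, 8844, 5952, 11232]
Total after period 1: 3167 + 6514 + 8844 + 5952 + 11232 = 35709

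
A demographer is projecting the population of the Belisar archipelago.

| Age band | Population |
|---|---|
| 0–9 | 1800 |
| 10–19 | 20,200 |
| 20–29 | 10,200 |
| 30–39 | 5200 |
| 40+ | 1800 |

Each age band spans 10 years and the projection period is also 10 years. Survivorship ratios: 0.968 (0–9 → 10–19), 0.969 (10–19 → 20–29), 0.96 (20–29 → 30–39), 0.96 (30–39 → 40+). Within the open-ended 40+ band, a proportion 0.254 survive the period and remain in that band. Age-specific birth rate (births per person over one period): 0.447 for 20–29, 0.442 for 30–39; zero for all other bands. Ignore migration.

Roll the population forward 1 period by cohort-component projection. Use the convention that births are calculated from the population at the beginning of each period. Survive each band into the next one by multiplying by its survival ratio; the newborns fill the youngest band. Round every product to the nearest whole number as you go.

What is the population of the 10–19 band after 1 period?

1742

Numbering the bands 1..5 from youngest to oldest:
[period 1]
Births: 10200 * 0.447 = 4559 ; 5200 * 0.442 = 2298 ⇒ total 6857
Band 2: 1800 * 0.968 = 1742
Band 3: 20200 * 0.969 = 19574
Band 4: 10200 * 0.96 = 9792
Band 5: 5200 * 0.96 + 1800 * 0.254 = 4992 + 457 = 5449
Population now: 0–9=6857, 10–19=1742, 20–29=19574, 30–39=9792, 40+=5449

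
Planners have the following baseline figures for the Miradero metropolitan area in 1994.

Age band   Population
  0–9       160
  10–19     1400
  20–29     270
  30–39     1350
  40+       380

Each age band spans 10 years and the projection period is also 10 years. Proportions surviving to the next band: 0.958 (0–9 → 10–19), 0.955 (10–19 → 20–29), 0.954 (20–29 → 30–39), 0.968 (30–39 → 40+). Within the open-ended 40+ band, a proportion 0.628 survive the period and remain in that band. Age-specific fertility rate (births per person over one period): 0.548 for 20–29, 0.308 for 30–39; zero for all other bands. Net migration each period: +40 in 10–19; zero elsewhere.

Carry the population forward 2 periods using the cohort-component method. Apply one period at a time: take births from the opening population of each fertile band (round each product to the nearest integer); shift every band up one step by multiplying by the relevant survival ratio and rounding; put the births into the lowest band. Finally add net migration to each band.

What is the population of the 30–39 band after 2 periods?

1275

Period 1.
Births: 270 * 0.548 = 148  |  1350 * 0.308 = 416 — total 564
10–19: 160 * 0.958 = 153
20–29: 1400 * 0.955 = 1337
30–39: 270 * 0.954 = 258
40+: 1350 * 0.968 + 380 * 0.628 = 1307 + 239 = 1546
Net migration: 10–19 + 40 → 193
End of period: [564, 193, 1337, 258, 1546]
Period 2.
Births: 1337 * 0.548 = 733  |  258 * 0.308 = 79 — total 812
10–19: 564 * 0.958 = 540
20–29: 193 * 0.955 = 184
30–39: 1337 * 0.954 = 1275
40+: 258 * 0.968 + 1546 * 0.628 = 250 + 971 = 1221
Net migration: 10–19 + 40 → 580
End of period: [812, 580, 184, 1275, 1221]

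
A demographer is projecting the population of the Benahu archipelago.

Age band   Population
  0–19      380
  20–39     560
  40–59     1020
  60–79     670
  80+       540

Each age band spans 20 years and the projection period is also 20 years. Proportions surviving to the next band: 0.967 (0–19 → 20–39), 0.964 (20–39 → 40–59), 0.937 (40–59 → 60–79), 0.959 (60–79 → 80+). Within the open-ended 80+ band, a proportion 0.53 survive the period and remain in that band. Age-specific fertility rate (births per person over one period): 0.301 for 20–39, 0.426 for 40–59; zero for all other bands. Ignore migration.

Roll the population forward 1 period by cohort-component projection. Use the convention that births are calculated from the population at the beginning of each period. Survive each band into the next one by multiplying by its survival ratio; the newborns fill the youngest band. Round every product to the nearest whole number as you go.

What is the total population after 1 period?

(Bands numbered youngest = 1 to oldest = 5.)
[period 1]
Births: 560 * 0.301 = 169 ; 1020 * 0.426 = 435 — total 604
Band 2: 380 * 0.967 = 367
Band 3: 560 * 0.964 = 540
Band 4: 1020 * 0.937 = 956
Band 5: 670 * 0.959 + 540 * 0.53 = 643 + 286 = 929
End of period: [604, 367, 540, 956, 929]
Total after period 1: 604 + 367 + 540 + 956 + 929 = 3396

3396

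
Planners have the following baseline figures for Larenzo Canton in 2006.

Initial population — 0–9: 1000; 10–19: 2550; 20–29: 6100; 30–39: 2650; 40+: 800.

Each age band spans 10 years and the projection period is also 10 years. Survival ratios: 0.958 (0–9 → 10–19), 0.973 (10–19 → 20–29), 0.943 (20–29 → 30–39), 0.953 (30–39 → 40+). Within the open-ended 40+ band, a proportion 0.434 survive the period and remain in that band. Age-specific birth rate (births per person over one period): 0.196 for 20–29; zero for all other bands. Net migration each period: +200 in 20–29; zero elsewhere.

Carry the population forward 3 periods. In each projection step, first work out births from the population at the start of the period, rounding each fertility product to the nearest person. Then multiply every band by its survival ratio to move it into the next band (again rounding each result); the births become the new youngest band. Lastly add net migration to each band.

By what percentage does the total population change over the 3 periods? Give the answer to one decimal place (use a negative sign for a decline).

After projecting period 1:
Births: 6100 × 0.196 = 1196
10–19: 1000 × 0.958 = 958
20–29: 2550 × 0.973 = 2481
30–39: 6100 × 0.943 = 5752
40+: 2650 × 0.953 + 800 × 0.434 = 2525 + 347 = 2872
Net migration: 20–29 + 200 → 2681
Giving 1196 / 958 / 2681 / 5752 / 2872.
After projecting period 2:
Births: 2681 × 0.196 = 525
10–19: 1196 × 0.958 = 1146
20–29: 958 × 0.973 = 932
30–39: 2681 × 0.943 = 2528
40+: 5752 × 0.953 + 2872 × 0.434 = 5482 + 1246 = 6728
Net migration: 20–29 + 200 → 1132
Giving 525 / 1146 / 1132 / 2528 / 6728.
After projecting period 3:
Births: 1132 × 0.196 = 222
10–19: 525 × 0.958 = 503
20–29: 1146 × 0.973 = 1115
30–39: 1132 × 0.943 = 1067
40+: 2528 × 0.953 + 6728 × 0.434 = 2409 + 2920 = 5329
Net migration: 20–29 + 200 → 1315
Giving 222 / 503 / 1315 / 1067 / 5329.
Total: 13100 → 8436; change = -4664; percentage change = -35.6%

-35.6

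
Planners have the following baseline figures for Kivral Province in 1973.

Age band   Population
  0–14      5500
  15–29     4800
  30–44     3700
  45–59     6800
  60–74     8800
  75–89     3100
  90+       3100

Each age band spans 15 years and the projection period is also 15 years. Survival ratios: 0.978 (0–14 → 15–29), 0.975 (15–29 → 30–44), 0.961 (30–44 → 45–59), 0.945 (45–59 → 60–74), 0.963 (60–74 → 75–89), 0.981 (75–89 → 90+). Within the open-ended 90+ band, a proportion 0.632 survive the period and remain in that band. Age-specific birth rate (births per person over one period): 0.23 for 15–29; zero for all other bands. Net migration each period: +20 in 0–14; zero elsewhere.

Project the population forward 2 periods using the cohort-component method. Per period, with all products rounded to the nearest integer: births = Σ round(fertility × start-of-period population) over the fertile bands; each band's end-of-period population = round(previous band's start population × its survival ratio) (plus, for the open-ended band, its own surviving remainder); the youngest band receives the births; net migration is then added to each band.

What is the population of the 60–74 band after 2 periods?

3360

Let group 1 be 0–14 through group 7 = 90+.
Period 1.
Births: 4800 * 0.23 = 1104
Group 2: 5500 * 0.978 = 5379
Group 3: 4800 * 0.975 = 4680
Group 4: 3700 * 0.961 = 3556
Group 5: 6800 * 0.945 = 6426
Group 6: 8800 * 0.963 = 8474
Group 7: 3100 * 0.981 + 3100 * 0.632 = 3041 + 1959 = 5000
Net migration: Group 1 + 20 → 1124
→ [1124, 5379, 4680, 3556, 6426, 8474, 5000]
Period 2.
Births: 5379 * 0.23 = 1237
Group 2: 1124 * 0.978 = 1099
Group 3: 5379 * 0.975 = 5245
Group 4: 4680 * 0.961 = 4497
Group 5: 3556 * 0.945 = 3360
Group 6: 6426 * 0.963 = 6188
Group 7: 8474 * 0.981 + 5000 * 0.632 = 8313 + 3160 = 11473
Net migration: Group 1 + 20 → 1257
→ [1257, 1099, 5245, 4497, 3360, 6188, 11473]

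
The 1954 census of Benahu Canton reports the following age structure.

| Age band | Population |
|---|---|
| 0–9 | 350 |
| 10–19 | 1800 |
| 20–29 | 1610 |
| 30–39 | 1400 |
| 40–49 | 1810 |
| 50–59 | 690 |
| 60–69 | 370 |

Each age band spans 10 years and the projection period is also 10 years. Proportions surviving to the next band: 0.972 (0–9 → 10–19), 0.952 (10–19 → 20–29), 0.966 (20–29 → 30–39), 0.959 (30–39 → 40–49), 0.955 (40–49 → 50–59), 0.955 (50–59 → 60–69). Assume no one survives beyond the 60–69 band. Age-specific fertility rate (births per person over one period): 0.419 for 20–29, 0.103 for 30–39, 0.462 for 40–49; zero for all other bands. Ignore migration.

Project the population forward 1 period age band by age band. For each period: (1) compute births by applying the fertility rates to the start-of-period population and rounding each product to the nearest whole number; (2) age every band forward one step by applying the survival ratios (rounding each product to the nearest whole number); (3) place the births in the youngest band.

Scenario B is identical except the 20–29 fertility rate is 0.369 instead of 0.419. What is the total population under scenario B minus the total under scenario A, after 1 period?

-81

Numbering the groups 1..7 from youngest to oldest:
[period 1]
Births: 1610 × 0.419 = 675 ; 1400 × 0.103 = 144 ; 1810 × 0.462 = 836 — total 1655
Group 2: 350 × 0.972 = 340
Group 3: 1800 × 0.952 = 1714
Group 4: 1610 × 0.966 = 1555
Group 5: 1400 × 0.959 = 1343
Group 6: 1810 × 0.955 = 1729
Group 7: 690 × 0.955 = 659
Giving 1655 / 340 / 1714 / 1555 / 1343 / 1729 / 659.
Scenario A total after 1 period: 8995
Scenario B projection —
[period 1]
Births: 1610 × 0.369 = 594 ; 1400 × 0.103 = 144 ; 1810 × 0.462 = 836 — total 1574
Group 2: 350 × 0.972 = 340
Group 3: 1800 × 0.952 = 1714
Group 4: 1610 × 0.966 = 1555
Group 5: 1400 × 0.959 = 1343
Group 6: 1810 × 0.955 = 1729
Group 7: 690 × 0.955 = 659
Giving 1574 / 340 / 1714 / 1555 / 1343 / 1729 / 659.
Scenario B total after 1 period: 8914
Difference B − A = 8914 − 8995 = -81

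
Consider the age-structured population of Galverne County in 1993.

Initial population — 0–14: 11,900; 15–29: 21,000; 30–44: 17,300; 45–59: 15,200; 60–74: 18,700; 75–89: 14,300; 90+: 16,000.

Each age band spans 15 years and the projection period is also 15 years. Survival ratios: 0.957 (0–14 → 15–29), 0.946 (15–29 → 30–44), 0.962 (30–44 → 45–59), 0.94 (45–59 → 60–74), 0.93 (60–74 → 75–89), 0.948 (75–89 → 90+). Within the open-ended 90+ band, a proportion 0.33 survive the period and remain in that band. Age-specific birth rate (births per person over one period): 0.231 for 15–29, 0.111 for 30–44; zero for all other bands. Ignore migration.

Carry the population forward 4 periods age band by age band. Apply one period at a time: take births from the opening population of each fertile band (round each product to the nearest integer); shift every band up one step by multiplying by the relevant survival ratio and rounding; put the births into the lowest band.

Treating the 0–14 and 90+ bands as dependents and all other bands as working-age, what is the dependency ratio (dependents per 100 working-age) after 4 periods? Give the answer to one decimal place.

Let group 1 be 0–14 through group 7 = 90+.
[period 1]
Births: 21000 × 0.231 = 4851, 17300 × 0.111 = 1920 ⇒ total 6771
Group 2: 11900 × 0.957 = 11388
Group 3: 21000 × 0.946 = 19866
Group 4: 17300 × 0.962 = 16643
Group 5: 15200 × 0.94 = 14288
Group 6: 18700 × 0.93 = 17391
Group 7: 14300 × 0.948 + 16000 × 0.33 = 13556 + 5280 = 18836
Population now: 0–14=6771, 15–29=11388, 30–44=19866, 45–59=16643, 60–74=14288, 75–89=17391, 90+=18836
[period 2]
Births: 11388 × 0.231 = 2631, 19866 × 0.111 = 2205 ⇒ total 4836
Group 2: 6771 × 0.957 = 6480
Group 3: 11388 × 0.946 = 10773
Group 4: 19866 × 0.962 = 19111
Group 5: 16643 × 0.94 = 15644
Group 6: 14288 × 0.93 = 13288
Group 7: 17391 × 0.948 + 18836 × 0.33 = 16487 + 6216 = 22703
Population now: 0–14=4836, 15–29=6480, 30–44=10773, 45–59=19111, 60–74=15644, 75–89=13288, 90+=22703
[period 3]
Births: 6480 × 0.231 = 1497, 10773 × 0.111 = 1196 ⇒ total 2693
Group 2: 4836 × 0.957 = 4628
Group 3: 6480 × 0.946 = 6130
Group 4: 10773 × 0.962 = 10364
Group 5: 19111 × 0.94 = 17964
Group 6: 15644 × 0.93 = 14549
Group 7: 13288 × 0.948 + 22703 × 0.33 = 12597 + 7492 = 20089
Population now: 0–14=2693, 15–29=4628, 30–44=6130, 45–59=10364, 60–74=17964, 75–89=14549, 90+=20089
[period 4]
Births: 4628 × 0.231 = 1069, 6130 × 0.111 = 680 ⇒ total 1749
Group 2: 2693 × 0.957 = 2577
Group 3: 4628 × 0.946 = 4378
Group 4: 6130 × 0.962 = 5897
Group 5: 10364 × 0.94 = 9742
Group 6: 17964 × 0.93 = 16707
Group 7: 14549 × 0.948 + 20089 × 0.33 = 13792 + 6629 = 20421
Population now: 0–14=1749, 15–29=2577, 30–44=4378, 45–59=5897, 60–74=9742, 75–89=16707, 90+=20421
Dependents (band 0–14 + band 90+) = 1749 + 20421 = 22170; working-age = 39301; ratio = 22170/39301 × 100 = 56.4

56.4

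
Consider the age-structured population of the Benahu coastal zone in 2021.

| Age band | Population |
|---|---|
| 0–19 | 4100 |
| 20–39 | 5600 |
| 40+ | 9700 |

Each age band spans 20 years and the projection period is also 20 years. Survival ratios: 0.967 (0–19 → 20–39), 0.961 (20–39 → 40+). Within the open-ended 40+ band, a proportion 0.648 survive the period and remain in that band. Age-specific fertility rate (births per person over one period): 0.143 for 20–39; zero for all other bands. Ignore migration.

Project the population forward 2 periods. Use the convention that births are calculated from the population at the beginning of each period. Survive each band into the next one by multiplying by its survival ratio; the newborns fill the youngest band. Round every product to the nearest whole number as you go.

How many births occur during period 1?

801

— Period 1 —
Births: 5600 × 0.143 = 801
20–39: 4100 × 0.967 = 3965
40+: 5600 × 0.961 + 9700 × 0.648 = 5382 + 6286 = 11668
Population now: 0–19=801, 20–39=3965, 40+=11668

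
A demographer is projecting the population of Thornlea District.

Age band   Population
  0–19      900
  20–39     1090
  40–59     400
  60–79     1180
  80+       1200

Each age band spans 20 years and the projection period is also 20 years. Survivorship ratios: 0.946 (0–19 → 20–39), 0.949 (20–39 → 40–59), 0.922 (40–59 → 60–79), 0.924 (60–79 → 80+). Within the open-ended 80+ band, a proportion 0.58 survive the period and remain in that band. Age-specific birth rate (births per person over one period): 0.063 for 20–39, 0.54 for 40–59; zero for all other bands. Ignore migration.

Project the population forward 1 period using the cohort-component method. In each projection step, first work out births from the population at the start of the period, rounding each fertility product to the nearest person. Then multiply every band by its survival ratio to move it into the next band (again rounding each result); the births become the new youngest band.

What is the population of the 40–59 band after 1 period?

1034

Numbering the bands 1..5 from youngest to oldest:
After projecting period 1:
Births: 1090 × 0.063 = 69  |  400 × 0.54 = 216 — total 285
Band 2: 900 × 0.946 = 851
Band 3: 1090 × 0.949 = 1034
Band 4: 400 × 0.922 = 369
Band 5: 1180 × 0.924 + 1200 × 0.58 = 1090 + 696 = 1786
→ [285, 851, 1034, 369, 1786]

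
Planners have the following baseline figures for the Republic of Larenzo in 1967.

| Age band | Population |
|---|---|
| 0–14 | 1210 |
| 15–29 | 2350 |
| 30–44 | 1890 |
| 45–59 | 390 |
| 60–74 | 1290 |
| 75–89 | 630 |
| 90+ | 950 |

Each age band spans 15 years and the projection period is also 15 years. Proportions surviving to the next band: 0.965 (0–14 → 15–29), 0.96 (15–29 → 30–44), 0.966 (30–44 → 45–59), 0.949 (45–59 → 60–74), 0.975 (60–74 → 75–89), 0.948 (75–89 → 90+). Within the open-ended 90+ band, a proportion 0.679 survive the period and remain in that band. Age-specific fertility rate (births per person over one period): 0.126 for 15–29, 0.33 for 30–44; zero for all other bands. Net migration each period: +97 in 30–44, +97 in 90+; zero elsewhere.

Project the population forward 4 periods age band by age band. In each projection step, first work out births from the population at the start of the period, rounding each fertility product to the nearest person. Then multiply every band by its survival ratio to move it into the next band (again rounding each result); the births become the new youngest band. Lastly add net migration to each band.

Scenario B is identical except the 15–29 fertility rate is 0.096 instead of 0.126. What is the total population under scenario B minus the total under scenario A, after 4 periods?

(Groups numbered youngest = 1 to oldest = 7.)
Period 1.
Births: 2350 * 0.126 = 296  |  1890 * 0.33 = 624 — total 920
Group 2: 1210 * 0.965 = 1168
Group 3: 2350 * 0.96 = 2256
Group 4: 1890 * 0.966 = 1826
Group 5: 390 * 0.949 = 370
Group 6: 1290 * 0.975 = 1258
Group 7: 630 * 0.948 + 950 * 0.679 = 597 + 645 = 1242
Net migration: Group 3 + 97 → 2353; Group 7 + 97 → 1339
End of period: [920, 1168, 2353, 1826, 370, 1258, 1339]
Period 2.
Births: 1168 * 0.126 = 147  |  2353 * 0.33 = 776 — total 923
Group 2: 920 * 0.965 = 888
Group 3: 1168 * 0.96 = 1121
Group 4: 2353 * 0.966 = 2273
Group 5: 1826 * 0.949 = 1733
Group 6: 370 * 0.975 = 361
Group 7: 1258 * 0.948 + 1339 * 0.679 = 1193 + 909 = 2102
Net migration: Group 3 + 97 → 1218; Group 7 + 97 → 2199
End of period: [923, 888, 1218, 2273, 1733, 361, 2199]
Period 3.
Births: 888 * 0.126 = 112  |  1218 * 0.33 = 402 — total 514
Group 2: 923 * 0.965 = 891
Group 3: 888 * 0.96 = 852
Group 4: 1218 * 0.966 = 1177
Group 5: 2273 * 0.949 = 2157
Group 6: 1733 * 0.975 = 1690
Group 7: 361 * 0.948 + 2199 * 0.679 = 342 + 1493 = 1835
Net migration: Group 3 + 97 → 949; Group 7 + 97 → 1932
End of period: [514, 891, 949, 1177, 2157, 1690, 1932]
Period 4.
Births: 891 * 0.126 = 112  |  949 * 0.33 = 313 — total 425
Group 2: 514 * 0.965 = 496
Group 3: 891 * 0.96 = 855
Group 4: 949 * 0.966 = 917
Group 5: 1177 * 0.949 = 1117
Group 6: 2157 * 0.975 = 2103
Group 7: 1690 * 0.948 + 1932 * 0.679 = 1602 + 1312 = 2914
Net migration: Group 3 + 97 → 952; Group 7 + 97 → 3011
End of period: [425, 496, 952, 917, 1117, 2103, 3011]
Scenario A total after 4 periods: 9021
Scenario B projection —
Period 1.
Births: 2350 * 0.096 = 226  |  1890 * 0.33 = 624 — total 850
Group 2: 1210 * 0.965 = 1168
Group 3: 2350 * 0.96 = 2256
Group 4: 1890 * 0.966 = 1826
Group 5: 390 * 0.949 = 370
Group 6: 1290 * 0.975 = 1258
Group 7: 630 * 0.948 + 950 * 0.679 = 597 + 645 = 1242
Net migration: Group 3 + 97 → 2353; Group 7 + 97 → 1339
End of period: [850, 1168, 2353, 1826, 370, 1258, 1339]
Period 2.
Births: 1168 * 0.096 = 112  |  2353 * 0.33 = 776 — total 888
Group 2: 850 * 0.965 = 820
Group 3: 1168 * 0.96 = 1121
Group 4: 2353 * 0.966 = 2273
Group 5: 1826 * 0.949 = 1733
Group 6: 370 * 0.975 = 361
Group 7: 1258 * 0.948 + 1339 * 0.679 = 1193 + 909 = 2102
Net migration: Group 3 + 97 → 1218; Group 7 + 97 → 2199
End of period: [888, 820, 1218, 2273, 1733, 361, 2199]
Period 3.
Births: 820 * 0.096 = 79  |  1218 * 0.33 = 402 — total 481
Group 2: 888 * 0.965 = 857
Group 3: 820 * 0.96 = 787
Group 4: 1218 * 0.966 = 1177
Group 5: 2273 * 0.949 = 2157
Group 6: 1733 * 0.975 = 1690
Group 7: 361 * 0.948 + 2199 * 0.679 = 342 + 1493 = 1835
Net migration: Group 3 + 97 → 884; Group 7 + 97 → 1932
End of period: [481, 857, 884, 1177, 2157, 1690, 1932]
Period 4.
Births: 857 * 0.096 = 82  |  884 * 0.33 = 292 — total 374
Group 2: 481 * 0.965 = 464
Group 3: 857 * 0.96 = 823
Group 4: 884 * 0.966 = 854
Group 5: 1177 * 0.949 = 1117
Group 6: 2157 * 0.975 = 2103
Group 7: 1690 * 0.948 + 1932 * 0.679 = 1602 + 1312 = 2914
Net migration: Group 3 + 97 → 920; Group 7 + 97 → 3011
End of period: [374, 464, 920, 854, 1117, 2103, 3011]
Scenario B total after 4 periods: 8843
Difference B − A = 8843 − 9021 = -178

-178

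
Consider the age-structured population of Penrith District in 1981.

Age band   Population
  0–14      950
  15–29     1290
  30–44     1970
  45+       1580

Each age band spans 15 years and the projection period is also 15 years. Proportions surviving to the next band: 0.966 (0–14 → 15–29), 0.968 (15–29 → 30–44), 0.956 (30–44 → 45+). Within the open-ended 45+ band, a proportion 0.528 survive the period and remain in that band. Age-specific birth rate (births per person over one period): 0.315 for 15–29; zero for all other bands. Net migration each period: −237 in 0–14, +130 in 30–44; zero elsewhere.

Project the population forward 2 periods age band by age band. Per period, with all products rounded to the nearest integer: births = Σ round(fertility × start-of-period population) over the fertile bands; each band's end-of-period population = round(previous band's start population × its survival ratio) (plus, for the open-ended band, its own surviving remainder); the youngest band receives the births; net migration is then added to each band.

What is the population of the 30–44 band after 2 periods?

Period 1.
Births: 1290 * 0.315 = 406
15–29: 950 * 0.966 = 918
30–44: 1290 * 0.968 = 1249
45+: 1970 * 0.956 + 1580 * 0.528 = 1883 + 834 = 2717
Net migration: 0–14 − 237 → 169; 30–44 + 130 → 1379
→ [169, 918, 1379, 2717]
Period 2.
Births: 918 * 0.315 = 289
15–29: 169 * 0.966 = 163
30–44: 918 * 0.968 = 889
45+: 1379 * 0.956 + 2717 * 0.528 = 1318 + 1435 = 2753
Net migration: 0–14 − 237 → 52; 30–44 + 130 → 1019
→ [52, 163, 1019, 2753]

1019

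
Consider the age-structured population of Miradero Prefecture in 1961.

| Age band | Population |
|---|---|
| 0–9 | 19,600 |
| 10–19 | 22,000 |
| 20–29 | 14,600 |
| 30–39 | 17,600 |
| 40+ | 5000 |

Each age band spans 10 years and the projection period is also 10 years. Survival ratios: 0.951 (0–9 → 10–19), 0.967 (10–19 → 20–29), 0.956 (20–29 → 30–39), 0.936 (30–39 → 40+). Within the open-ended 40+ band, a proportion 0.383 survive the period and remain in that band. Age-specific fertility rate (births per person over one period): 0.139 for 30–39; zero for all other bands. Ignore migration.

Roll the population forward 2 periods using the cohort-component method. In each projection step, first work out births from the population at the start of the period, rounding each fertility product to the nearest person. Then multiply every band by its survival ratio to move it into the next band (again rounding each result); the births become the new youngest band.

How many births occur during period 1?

(Bands numbered youngest = 1 to oldest = 5.)
Period 1:
Births: 17600 × 0.139 = 2446
Band 2: 19600 × 0.951 = 18640
Band 3: 22000 × 0.967 = 21274
Band 4: 14600 × 0.956 = 13958
Band 5: 17600 × 0.936 + 5000 × 0.383 = 16474 + 1915 = 18389
End of period: [2446, 18640, 21274, 13958, 18389]

2446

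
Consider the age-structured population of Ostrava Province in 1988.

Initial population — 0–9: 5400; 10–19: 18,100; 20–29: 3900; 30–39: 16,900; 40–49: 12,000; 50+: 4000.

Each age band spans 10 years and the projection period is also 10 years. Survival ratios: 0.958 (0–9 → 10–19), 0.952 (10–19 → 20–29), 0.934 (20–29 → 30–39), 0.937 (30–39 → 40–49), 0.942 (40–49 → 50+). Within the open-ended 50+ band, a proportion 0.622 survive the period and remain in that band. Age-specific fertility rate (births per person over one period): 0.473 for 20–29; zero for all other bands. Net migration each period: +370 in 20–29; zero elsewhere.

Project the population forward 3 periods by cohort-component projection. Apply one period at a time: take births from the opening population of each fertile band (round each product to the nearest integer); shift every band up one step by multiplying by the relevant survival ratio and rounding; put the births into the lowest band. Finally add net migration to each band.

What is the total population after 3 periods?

— Period 1 —
Births: 3900 × 0.473 = 1845
10–19: 5400 × 0.958 = 5173
20–29: 18100 × 0.952 = 17231
30–39: 3900 × 0.934 = 3643
40–49: 16900 × 0.937 = 15835
50+: 12000 × 0.942 + 4000 × 0.622 = 11304 + 2488 = 13792
Net migration: 20–29 + 370 → 17601
End of period: [1845, 5173, 17601, 3643, 15835, 13792]
— Period 2 —
Births: 17601 × 0.473 = 8325
10–19: 1845 × 0.958 = 1768
20–29: 5173 × 0.952 = 4925
30–39: 17601 × 0.934 = 16439
40–49: 3643 × 0.937 = 3413
50+: 15835 × 0.942 + 13792 × 0.622 = 14917 + 8579 = 23496
Net migration: 20–29 + 370 → 5295
End of period: [8325, 1768, 5295, 16439, 3413, 23496]
— Period 3 —
Births: 5295 × 0.473 = 2505
10–19: 8325 × 0.958 = 7975
20–29: 1768 × 0.952 = 1683
30–39: 5295 × 0.934 = 4946
40–49: 16439 × 0.937 = 15403
50+: 3413 × 0.942 + 23496 × 0.622 = 3215 + 14615 = 17830
Net migration: 20–29 + 370 → 2053
End of period: [2505, 7975, 2053, 4946, 15403, 17830]
Total after period 3: 2505 + 7975 + 2053 + 4946 + 15403 + 17830 = 50712

50712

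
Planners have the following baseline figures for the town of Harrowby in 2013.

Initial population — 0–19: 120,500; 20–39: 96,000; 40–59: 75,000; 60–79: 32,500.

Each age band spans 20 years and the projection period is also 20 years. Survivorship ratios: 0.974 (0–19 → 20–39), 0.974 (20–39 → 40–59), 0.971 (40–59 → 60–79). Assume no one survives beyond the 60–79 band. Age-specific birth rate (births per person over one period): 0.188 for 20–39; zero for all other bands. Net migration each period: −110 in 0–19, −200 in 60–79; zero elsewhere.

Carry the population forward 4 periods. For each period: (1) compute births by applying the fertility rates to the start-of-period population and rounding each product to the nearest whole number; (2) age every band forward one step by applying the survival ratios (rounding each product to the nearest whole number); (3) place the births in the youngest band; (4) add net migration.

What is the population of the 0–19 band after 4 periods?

3910

(Groups numbered youngest = 1 to oldest = 4.)
[period 1]
Births: 96000 × 0.188 = 18048
Group 2: 120500 × 0.974 = 117367
Group 3: 96000 × 0.974 = 93504
Group 4: 75000 × 0.971 = 72825
Net migration: Group 1 − 110 → 17938; Group 4 − 200 → 72625
→ [17938, 117367, 93504, 72625]
[period 2]
Births: 117367 × 0.188 = 22065
Group 2: 17938 × 0.974 = 17472
Group 3: 117367 × 0.974 = 114315
Group 4: 93504 × 0.971 = 90792
Net migration: Group 1 − 110 → 21955; Group 4 − 200 → 90592
→ [21955, 17472, 114315, 90592]
[period 3]
Births: 17472 × 0.188 = 3285
Group 2: 21955 × 0.974 = 21384
Group 3: 17472 × 0.974 = 17018
Group 4: 114315 × 0.971 = 111000
Net migration: Group 1 − 110 → 3175; Group 4 − 200 → 110800
→ [3175, 21384, 17018, 110800]
[period 4]
Births: 21384 × 0.188 = 4020
Group 2: 3175 × 0.974 = 3092
Group 3: 21384 × 0.974 = 20828
Group 4: 17018 × 0.971 = 16524
Net migration: Group 1 − 110 → 3910; Group 4 − 200 → 16324
→ [3910, 3092, 20828, 16324]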